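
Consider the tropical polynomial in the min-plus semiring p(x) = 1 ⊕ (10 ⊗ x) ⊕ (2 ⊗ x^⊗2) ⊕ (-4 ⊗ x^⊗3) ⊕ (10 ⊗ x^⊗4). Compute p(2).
p(2) = 1

A tropical monomial a ⊗ x^⊗i evaluates to a + i · x. Evaluating each term at x = 2:
  Term 0 contributes 1 + 0 · 2 = 1
  Term 1 contributes 10 + 1 · 2 = 12
  Term 2 contributes 2 + 2 · 2 = 6
  Term 3 contributes -4 + 3 · 2 = 2
  Term 4 contributes 10 + 4 · 2 = 18
p(2) = ⊕ of these = min[1, 12, 6, 2, 18] = 1.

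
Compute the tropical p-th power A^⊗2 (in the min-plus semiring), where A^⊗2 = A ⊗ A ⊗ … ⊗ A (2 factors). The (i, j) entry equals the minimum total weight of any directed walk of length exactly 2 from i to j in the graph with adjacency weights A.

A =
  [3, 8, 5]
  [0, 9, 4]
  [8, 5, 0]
A^⊗2 =
  [6, 10, 5]
  [3, 8, 4]
  [5, 5, 0]

Each entry (A^⊗2)_ij equals the minimum over all length-2 walks i = v_0 → v_1 → … → v_2 = j of Σ_t A[v_t][v_{t+1}]. For example, for (i, j) = (0, 2) we minimise over 3 possible intermediate vertex sequences; the minimum is 5, attained along the walk 0 → 2 → 2.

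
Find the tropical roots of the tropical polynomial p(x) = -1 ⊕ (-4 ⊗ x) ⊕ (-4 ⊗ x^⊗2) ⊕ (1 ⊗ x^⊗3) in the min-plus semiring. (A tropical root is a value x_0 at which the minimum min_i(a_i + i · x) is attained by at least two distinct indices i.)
Roots: {-5, 0, 3}

Each tropical root is a break point of the lower envelope of the lines y = a_i + i · x (there are 4 lines, with slopes 0, 1, ..., 3). Only the lines that attain the minimum somewhere contribute to roots; other lines are dominated. Here the surviving (envelope) indices are i = 3, i = 2, i = 1, i = 0.
Intersections between consecutive envelope lines give the roots: for adjacent envelope indices i < j the intersection is x = (a_i − a_j) / (j − i). Reading off the sorted break points: {-5, 0, 3}.
Verification: at each break x_0, at least two indices attain the minimum of min_i(a_i + i · x_0).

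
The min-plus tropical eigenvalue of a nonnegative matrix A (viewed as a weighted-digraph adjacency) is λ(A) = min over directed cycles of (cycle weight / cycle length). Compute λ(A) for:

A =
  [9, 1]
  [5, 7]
λ(A) = 3

Enumerate directed cycles and compute their means (weight / length). Sample:
  cycle 0 → 0: weight = 9, length = 1, mean = 9/1 ≈ 9.000
  cycle 1 → 1: weight = 7, length = 1, mean = 7/1 ≈ 7.000
  cycle 0 → 1 → 0: weight = 6, length = 2, mean = 6/2 ≈ 3.000
  cycle 1 → 0 → 1: weight = 6, length = 2, mean = 6/2 ≈ 3.000
Minimum mean = 3.000, attained e.g. along the cycle 0 → 1 → 0 with weight 6 and length 2. So λ(A) = 6/2 = 3.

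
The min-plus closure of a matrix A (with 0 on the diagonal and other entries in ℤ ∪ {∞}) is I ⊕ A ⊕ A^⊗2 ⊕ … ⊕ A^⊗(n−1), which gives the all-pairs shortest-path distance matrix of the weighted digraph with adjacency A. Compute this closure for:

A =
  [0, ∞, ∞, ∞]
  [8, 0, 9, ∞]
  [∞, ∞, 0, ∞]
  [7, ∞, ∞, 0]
Closure =
  [0, ∞, ∞, ∞]
  [8, 0, 9, ∞]
  [∞, ∞, 0, ∞]
  [7, ∞, ∞, 0]

This is the Floyd-Warshall all-pairs shortest-path computation. For each intermediate vertex k = 0, 1, …, 3, update dist[i][j] ← min(dist[i][j], dist[i][k] + dist[k][j]). The final matrix gives, for each (i, j), the minimum total weight of any directed path from i to j (possibly empty when i = j).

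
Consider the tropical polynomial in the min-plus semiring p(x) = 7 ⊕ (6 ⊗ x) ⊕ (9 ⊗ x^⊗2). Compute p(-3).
p(-3) = 3

A tropical monomial a ⊗ x^⊗i evaluates to a + i · x. Evaluating each term at x = -3:
  Term 0 contributes 7 + 0 · -3 = 7
  Term 1 contributes 6 + 1 · -3 = 3
  Term 2 contributes 9 + 2 · -3 = 3
p(-3) = ⊕ of these = min[7, 3, 3] = 3.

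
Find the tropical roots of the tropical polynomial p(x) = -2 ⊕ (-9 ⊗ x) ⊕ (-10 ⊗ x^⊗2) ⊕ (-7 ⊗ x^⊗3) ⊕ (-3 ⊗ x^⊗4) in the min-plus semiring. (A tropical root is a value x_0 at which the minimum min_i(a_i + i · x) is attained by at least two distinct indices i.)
Roots: {-4, -3, 1, 7}

Each tropical root is a break point of the lower envelope of the lines y = a_i + i · x (there are 5 lines, with slopes 0, 1, ..., 4). Only the lines that attain the minimum somewhere contribute to roots; other lines are dominated. Here the surviving (envelope) indices are i = 4, i = 3, i = 2, i = 1, i = 0.
Intersections between consecutive envelope lines give the roots: for adjacent envelope indices i < j the intersection is x = (a_i − a_j) / (j − i). Reading off the sorted break points: {-4, -3, 1, 7}.
Verification: at each break x_0, at least two indices attain the minimum of min_i(a_i + i · x_0).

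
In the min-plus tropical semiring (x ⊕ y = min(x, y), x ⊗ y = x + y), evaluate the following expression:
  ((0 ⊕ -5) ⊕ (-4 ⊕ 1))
((0 ⊕ -5) ⊕ (-4 ⊕ 1)) = -5

Expand innermost to outermost. Recall ⊕ takes the minimum of its arguments and ⊗ takes their sum. Working out the expression ((0 ⊕ -5) ⊕ (-4 ⊕ 1)) gives -5.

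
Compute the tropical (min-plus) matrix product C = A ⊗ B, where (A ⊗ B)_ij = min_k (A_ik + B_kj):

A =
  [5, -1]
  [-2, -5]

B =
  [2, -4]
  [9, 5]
A ⊗ B =
  [7, 1]
  [0, -6]

Apply the min-plus product entry-by-entry:
  C[0][0] = min over k of (A[0][0] + B[0][0] = 5 + 2 = 7, A[0][1] + B[1][0] = -1 + 9 = 8) = 7 (attained at k = 0)
  C[0][1] = min over k of (A[0][0] + B[0][1] = 5 + -4 = 1, A[0][1] + B[1][1] = -1 + 5 = 4) = 1 (attained at k = 0)
  C[1][0] = min over k of (A[1][0] + B[0][0] = -2 + 2 = 0, A[1][1] + B[1][0] = -5 + 9 = 4) = 0 (attained at k = 0)
  C[1][1] = min over k of (A[1][0] + B[0][1] = -2 + -4 = -6, A[1][1] + B[1][1] = -5 + 5 = 0) = -6 (attained at k = 0)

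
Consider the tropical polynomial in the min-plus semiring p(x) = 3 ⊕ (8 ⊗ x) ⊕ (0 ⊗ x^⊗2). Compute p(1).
p(1) = 2

A tropical monomial a ⊗ x^⊗i evaluates to a + i · x. Evaluating each term at x = 1:
  Term 0 contributes 3 + 0 · 1 = 3
  Term 1 contributes 8 + 1 · 1 = 9
  Term 2 contributes 0 + 2 · 1 = 2
p(1) = ⊕ of these = min[3, 9, 2] = 2.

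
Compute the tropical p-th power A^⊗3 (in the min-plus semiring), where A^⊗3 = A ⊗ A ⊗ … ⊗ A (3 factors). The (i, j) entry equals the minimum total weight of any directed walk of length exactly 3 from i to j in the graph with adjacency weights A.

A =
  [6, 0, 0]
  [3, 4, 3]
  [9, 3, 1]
A^⊗3 =
  [6, 3, 2]
  [6, 6, 4]
  [7, 5, 3]

Each entry (A^⊗3)_ij equals the minimum over all length-3 walks i = v_0 → v_1 → … → v_3 = j of Σ_t A[v_t][v_{t+1}]. For example, for (i, j) = (0, 2) we minimise over 9 possible intermediate vertex sequences; the minimum is 2, attained along the walk 0 → 2 → 2 → 2.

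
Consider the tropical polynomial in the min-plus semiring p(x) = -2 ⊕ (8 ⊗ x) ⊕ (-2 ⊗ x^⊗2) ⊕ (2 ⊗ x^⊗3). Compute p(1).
p(1) = -2

A tropical monomial a ⊗ x^⊗i evaluates to a + i · x. Evaluating each term at x = 1:
  Term 0 contributes -2 + 0 · 1 = -2
  Term 1 contributes 8 + 1 · 1 = 9
  Term 2 contributes -2 + 2 · 1 = 0
  Term 3 contributes 2 + 3 · 1 = 5
p(1) = ⊕ of these = min[-2, 9, 0, 5] = -2.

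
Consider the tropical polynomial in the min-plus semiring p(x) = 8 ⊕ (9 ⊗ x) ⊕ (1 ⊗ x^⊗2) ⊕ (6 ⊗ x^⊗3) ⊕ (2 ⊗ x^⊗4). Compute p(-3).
p(-3) = -10

A tropical monomial a ⊗ x^⊗i evaluates to a + i · x. Evaluating each term at x = -3:
  Term 0 contributes 8 + 0 · -3 = 8
  Term 1 contributes 9 + 1 · -3 = 6
  Term 2 contributes 1 + 2 · -3 = -5
  Term 3 contributes 6 + 3 · -3 = -3
  Term 4 contributes 2 + 4 · -3 = -10
p(-3) = ⊕ of these = min[8, 6, -5, -3, -10] = -10.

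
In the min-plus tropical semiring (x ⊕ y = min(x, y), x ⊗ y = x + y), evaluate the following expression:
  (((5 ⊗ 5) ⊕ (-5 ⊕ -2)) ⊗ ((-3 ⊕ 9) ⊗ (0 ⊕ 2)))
(((5 ⊗ 5) ⊕ (-5 ⊕ -2)) ⊗ ((-3 ⊕ 9) ⊗ (0 ⊕ 2))) = -8

Expand innermost to outermost. Recall ⊕ takes the minimum of its arguments and ⊗ takes their sum. Working out the expression (((5 ⊗ 5) ⊕ (-5 ⊕ -2)) ⊗ ((-3 ⊕ 9) ⊗ (0 ⊕ 2))) gives -8.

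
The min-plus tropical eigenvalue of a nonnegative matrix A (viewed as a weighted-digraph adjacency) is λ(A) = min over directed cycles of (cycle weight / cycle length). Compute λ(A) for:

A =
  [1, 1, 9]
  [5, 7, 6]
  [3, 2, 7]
λ(A) = 1

Enumerate directed cycles and compute their means (weight / length). Sample:
  cycle 0 → 0: weight = 1, length = 1, mean = 1/1 ≈ 1.000
  cycle 1 → 1: weight = 7, length = 1, mean = 7/1 ≈ 7.000
  cycle 2 → 2: weight = 7, length = 1, mean = 7/1 ≈ 7.000
  cycle 0 → 1 → 0: weight = 6, length = 2, mean = 6/2 ≈ 3.000
  cycle 0 → 2 → 0: weight = 12, length = 2, mean = 12/2 ≈ 6.000
  cycle 1 → 0 → 1: weight = 6, length = 2, mean = 6/2 ≈ 3.000
Minimum mean = 1.000, attained e.g. along the cycle 0 → 0 with weight 1 and length 1. So λ(A) = 1/1 = 1.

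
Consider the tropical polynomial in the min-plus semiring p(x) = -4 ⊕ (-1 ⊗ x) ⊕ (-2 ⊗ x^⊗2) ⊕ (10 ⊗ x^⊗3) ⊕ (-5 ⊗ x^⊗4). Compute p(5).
p(5) = -4

A tropical monomial a ⊗ x^⊗i evaluates to a + i · x. Evaluating each term at x = 5:
  Term 0 contributes -4 + 0 · 5 = -4
  Term 1 contributes -1 + 1 · 5 = 4
  Term 2 contributes -2 + 2 · 5 = 8
  Term 3 contributes 10 + 3 · 5 = 25
  Term 4 contributes -5 + 4 · 5 = 15
p(5) = ⊕ of these = min[-4, 4, 8, 25, 15] = -4.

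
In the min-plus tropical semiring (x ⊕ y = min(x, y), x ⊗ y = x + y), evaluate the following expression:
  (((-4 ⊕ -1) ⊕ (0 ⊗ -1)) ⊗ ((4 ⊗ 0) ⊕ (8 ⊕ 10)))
(((-4 ⊕ -1) ⊕ (0 ⊗ -1)) ⊗ ((4 ⊗ 0) ⊕ (8 ⊕ 10))) = 0

Expand innermost to outermost. Recall ⊕ takes the minimum of its arguments and ⊗ takes their sum. Working out the expression (((-4 ⊕ -1) ⊕ (0 ⊗ -1)) ⊗ ((4 ⊗ 0) ⊕ (8 ⊕ 10))) gives 0.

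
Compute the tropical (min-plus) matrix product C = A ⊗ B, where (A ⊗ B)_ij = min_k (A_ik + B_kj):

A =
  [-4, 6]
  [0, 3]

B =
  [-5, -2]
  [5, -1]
A ⊗ B =
  [-9, -6]
  [-5, -2]

Apply the min-plus product entry-by-entry:
  C[0][0] = min over k of (A[0][0] + B[0][0] = -4 + -5 = -9, A[0][1] + B[1][0] = 6 + 5 = 11) = -9 (attained at k = 0)
  C[0][1] = min over k of (A[0][0] + B[0][1] = -4 + -2 = -6, A[0][1] + B[1][1] = 6 + -1 = 5) = -6 (attained at k = 0)
  C[1][0] = min over k of (A[1][0] + B[0][0] = 0 + -5 = -5, A[1][1] + B[1][0] = 3 + 5 = 8) = -5 (attained at k = 0)
  C[1][1] = min over k of (A[1][0] + B[0][1] = 0 + -2 = -2, A[1][1] + B[1][1] = 3 + -1 = 2) = -2 (attained at k = 0)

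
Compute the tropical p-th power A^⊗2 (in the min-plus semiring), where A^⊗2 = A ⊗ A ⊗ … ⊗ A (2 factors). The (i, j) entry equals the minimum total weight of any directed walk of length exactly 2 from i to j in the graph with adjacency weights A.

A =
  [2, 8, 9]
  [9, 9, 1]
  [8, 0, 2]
A^⊗2 =
  [4, 9, 9]
  [9, 1, 3]
  [9, 2, 1]

Each entry (A^⊗2)_ij equals the minimum over all length-2 walks i = v_0 → v_1 → … → v_2 = j of Σ_t A[v_t][v_{t+1}]. For example, for (i, j) = (0, 2) we minimise over 3 possible intermediate vertex sequences; the minimum is 9, attained along the walk 0 → 1 → 2.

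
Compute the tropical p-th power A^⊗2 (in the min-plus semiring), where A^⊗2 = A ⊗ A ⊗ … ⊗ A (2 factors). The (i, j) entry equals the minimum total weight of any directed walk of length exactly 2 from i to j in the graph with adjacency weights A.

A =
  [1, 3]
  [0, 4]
A^⊗2 =
  [2, 4]
  [1, 3]

Each entry (A^⊗2)_ij equals the minimum over all length-2 walks i = v_0 → v_1 → … → v_2 = j of Σ_t A[v_t][v_{t+1}]. For example, for (i, j) = (0, 1) we minimise over 2 possible intermediate vertex sequences; the minimum is 4, attained along the walk 0 → 0 → 1.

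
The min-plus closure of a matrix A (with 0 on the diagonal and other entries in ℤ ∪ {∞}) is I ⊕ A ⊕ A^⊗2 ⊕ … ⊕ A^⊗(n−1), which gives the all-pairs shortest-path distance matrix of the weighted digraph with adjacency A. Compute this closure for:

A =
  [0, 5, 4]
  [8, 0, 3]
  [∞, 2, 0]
Closure =
  [0, 5, 4]
  [8, 0, 3]
  [10, 2, 0]

This is the Floyd-Warshall all-pairs shortest-path computation. For each intermediate vertex k = 0, 1, …, 2, update dist[i][j] ← min(dist[i][j], dist[i][k] + dist[k][j]). The final matrix gives, for each (i, j), the minimum total weight of any directed path from i to j (possibly empty when i = j).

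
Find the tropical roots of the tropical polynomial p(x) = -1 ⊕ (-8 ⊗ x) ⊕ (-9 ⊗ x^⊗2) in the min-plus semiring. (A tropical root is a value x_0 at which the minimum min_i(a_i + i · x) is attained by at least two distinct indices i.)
Roots: {1, 7}

Each tropical root is a break point of the lower envelope of the lines y = a_i + i · x (there are 3 lines, with slopes 0, 1, ..., 2). Only the lines that attain the minimum somewhere contribute to roots; other lines are dominated. Here the surviving (envelope) indices are i = 2, i = 1, i = 0.
Intersections between consecutive envelope lines give the roots: for adjacent envelope indices i < j the intersection is x = (a_i − a_j) / (j − i). Reading off the sorted break points: {1, 7}.
Verification: at each break x_0, at least two indices attain the minimum of min_i(a_i + i · x_0).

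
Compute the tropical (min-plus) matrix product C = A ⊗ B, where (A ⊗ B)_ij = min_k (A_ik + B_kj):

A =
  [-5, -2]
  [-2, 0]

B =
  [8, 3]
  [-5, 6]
A ⊗ B =
  [-7, -2]
  [-5, 1]

Apply the min-plus product entry-by-entry:
  C[0][0] = min over k of (A[0][0] + B[0][0] = -5 + 8 = 3, A[0][1] + B[1][0] = -2 + -5 = -7) = -7 (attained at k = 1)
  C[0][1] = min over k of (A[0][0] + B[0][1] = -5 + 3 = -2, A[0][1] + B[1][1] = -2 + 6 = 4) = -2 (attained at k = 0)
  C[1][0] = min over k of (A[1][0] + B[0][0] = -2 + 8 = 6, A[1][1] + B[1][0] = 0 + -5 = -5) = -5 (attained at k = 1)
  C[1][1] = min over k of (A[1][0] + B[0][1] = -2 + 3 = 1, A[1][1] + B[1][1] = 0 + 6 = 6) = 1 (attained at k = 0)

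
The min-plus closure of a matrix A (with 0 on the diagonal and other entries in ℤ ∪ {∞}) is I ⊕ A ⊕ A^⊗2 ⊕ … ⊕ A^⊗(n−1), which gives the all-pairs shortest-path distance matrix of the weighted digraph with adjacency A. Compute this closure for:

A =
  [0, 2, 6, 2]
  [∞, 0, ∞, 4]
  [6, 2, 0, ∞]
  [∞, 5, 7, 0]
Closure =
  [0, 2, 6, 2]
  [17, 0, 11, 4]
  [6, 2, 0, 6]
  [13, 5, 7, 0]

This is the Floyd-Warshall all-pairs shortest-path computation. For each intermediate vertex k = 0, 1, …, 3, update dist[i][j] ← min(dist[i][j], dist[i][k] + dist[k][j]). The final matrix gives, for each (i, j), the minimum total weight of any directed path from i to j (possibly empty when i = j).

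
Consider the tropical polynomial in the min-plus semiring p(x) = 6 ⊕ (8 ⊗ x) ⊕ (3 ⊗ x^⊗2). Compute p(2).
p(2) = 6

A tropical monomial a ⊗ x^⊗i evaluates to a + i · x. Evaluating each term at x = 2:
  Term 0 contributes 6 + 0 · 2 = 6
  Term 1 contributes 8 + 1 · 2 = 10
  Term 2 contributes 3 + 2 · 2 = 7
p(2) = ⊕ of these = min[6, 10, 7] = 6.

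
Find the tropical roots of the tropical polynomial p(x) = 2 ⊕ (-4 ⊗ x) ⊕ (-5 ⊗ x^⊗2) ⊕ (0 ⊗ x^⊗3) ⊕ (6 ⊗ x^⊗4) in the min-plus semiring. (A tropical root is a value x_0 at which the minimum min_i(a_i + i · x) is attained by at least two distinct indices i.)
Roots: {-6, -5, 1, 6}

Each tropical root is a break point of the lower envelope of the lines y = a_i + i · x (there are 5 lines, with slopes 0, 1, ..., 4). Only the lines that attain the minimum somewhere contribute to roots; other lines are dominated. Here the surviving (envelope) indices are i = 4, i = 3, i = 2, i = 1, i = 0.
Intersections between consecutive envelope lines give the roots: for adjacent envelope indices i < j the intersection is x = (a_i − a_j) / (j − i). Reading off the sorted break points: {-6, -5, 1, 6}.
Verification: at each break x_0, at least two indices attain the minimum of min_i(a_i + i · x_0).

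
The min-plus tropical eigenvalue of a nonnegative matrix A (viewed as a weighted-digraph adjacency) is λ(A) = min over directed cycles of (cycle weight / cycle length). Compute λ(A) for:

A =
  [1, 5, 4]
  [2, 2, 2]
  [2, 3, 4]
λ(A) = 1

Enumerate directed cycles and compute their means (weight / length). Sample:
  cycle 0 → 0: weight = 1, length = 1, mean = 1/1 ≈ 1.000
  cycle 1 → 1: weight = 2, length = 1, mean = 2/1 ≈ 2.000
  cycle 2 → 2: weight = 4, length = 1, mean = 4/1 ≈ 4.000
  cycle 0 → 1 → 0: weight = 7, length = 2, mean = 7/2 ≈ 3.500
  cycle 0 → 2 → 0: weight = 6, length = 2, mean = 6/2 ≈ 3.000
  cycle 1 → 0 → 1: weight = 7, length = 2, mean = 7/2 ≈ 3.500
Minimum mean = 1.000, attained e.g. along the cycle 0 → 0 with weight 1 and length 1. So λ(A) = 1/1 = 1.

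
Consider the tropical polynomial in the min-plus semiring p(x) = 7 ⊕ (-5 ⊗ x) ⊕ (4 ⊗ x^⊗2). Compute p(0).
p(0) = -5

A tropical monomial a ⊗ x^⊗i evaluates to a + i · x. Evaluating each term at x = 0:
  Term 0 contributes 7 + 0 · 0 = 7
  Term 1 contributes -5 + 1 · 0 = -5
  Term 2 contributes 4 + 2 · 0 = 4
p(0) = ⊕ of these = min[7, -5, 4] = -5.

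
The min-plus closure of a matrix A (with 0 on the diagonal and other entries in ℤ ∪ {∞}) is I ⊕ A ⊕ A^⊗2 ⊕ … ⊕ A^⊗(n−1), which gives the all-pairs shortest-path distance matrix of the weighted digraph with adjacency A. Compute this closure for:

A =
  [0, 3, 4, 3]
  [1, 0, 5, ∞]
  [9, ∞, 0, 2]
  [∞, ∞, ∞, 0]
Closure =
  [0, 3, 4, 3]
  [1, 0, 5, 4]
  [9, 12, 0, 2]
  [∞, ∞, ∞, 0]

This is the Floyd-Warshall all-pairs shortest-path computation. For each intermediate vertex k = 0, 1, …, 3, update dist[i][j] ← min(dist[i][j], dist[i][k] + dist[k][j]). The final matrix gives, for each (i, j), the minimum total weight of any directed path from i to j (possibly empty when i = j).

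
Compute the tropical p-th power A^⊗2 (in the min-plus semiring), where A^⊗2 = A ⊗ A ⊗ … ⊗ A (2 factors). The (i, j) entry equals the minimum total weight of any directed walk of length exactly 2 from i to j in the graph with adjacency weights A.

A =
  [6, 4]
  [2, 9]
A^⊗2 =
  [6, 10]
  [8, 6]

Each entry (A^⊗2)_ij equals the minimum over all length-2 walks i = v_0 → v_1 → … → v_2 = j of Σ_t A[v_t][v_{t+1}]. For example, for (i, j) = (0, 1) we minimise over 2 possible intermediate vertex sequences; the minimum is 10, attained along the walk 0 → 0 → 1.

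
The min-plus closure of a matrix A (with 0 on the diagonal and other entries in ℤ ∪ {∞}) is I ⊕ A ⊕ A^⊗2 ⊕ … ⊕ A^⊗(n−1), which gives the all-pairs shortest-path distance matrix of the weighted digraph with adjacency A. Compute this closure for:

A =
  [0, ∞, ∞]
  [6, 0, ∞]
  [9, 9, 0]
Closure =
  [0, ∞, ∞]
  [6, 0, ∞]
  [9, 9, 0]

This is the Floyd-Warshall all-pairs shortest-path computation. For each intermediate vertex k = 0, 1, …, 2, update dist[i][j] ← min(dist[i][j], dist[i][k] + dist[k][j]). The final matrix gives, for each (i, j), the minimum total weight of any directed path from i to j (possibly empty when i = j).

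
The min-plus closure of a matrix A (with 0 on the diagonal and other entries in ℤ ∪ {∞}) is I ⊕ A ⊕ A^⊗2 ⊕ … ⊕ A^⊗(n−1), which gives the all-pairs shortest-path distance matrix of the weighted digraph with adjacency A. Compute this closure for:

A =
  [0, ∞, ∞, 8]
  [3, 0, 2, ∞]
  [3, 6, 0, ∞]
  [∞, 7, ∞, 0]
Closure =
  [0, 15, 17, 8]
  [3, 0, 2, 11]
  [3, 6, 0, 11]
  [10, 7, 9, 0]

This is the Floyd-Warshall all-pairs shortest-path computation. For each intermediate vertex k = 0, 1, …, 3, update dist[i][j] ← min(dist[i][j], dist[i][k] + dist[k][j]). The final matrix gives, for each (i, j), the minimum total weight of any directed path from i to j (possibly empty when i = j).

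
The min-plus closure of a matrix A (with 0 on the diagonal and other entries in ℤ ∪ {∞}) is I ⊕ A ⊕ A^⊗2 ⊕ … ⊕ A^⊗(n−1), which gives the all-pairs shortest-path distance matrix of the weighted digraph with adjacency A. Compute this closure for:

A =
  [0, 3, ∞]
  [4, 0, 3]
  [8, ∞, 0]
Closure =
  [0, 3, 6]
  [4, 0, 3]
  [8, 11, 0]

This is the Floyd-Warshall all-pairs shortest-path computation. For each intermediate vertex k = 0, 1, …, 2, update dist[i][j] ← min(dist[i][j], dist[i][k] + dist[k][j]). The final matrix gives, for each (i, j), the minimum total weight of any directed path from i to j (possibly empty when i = j).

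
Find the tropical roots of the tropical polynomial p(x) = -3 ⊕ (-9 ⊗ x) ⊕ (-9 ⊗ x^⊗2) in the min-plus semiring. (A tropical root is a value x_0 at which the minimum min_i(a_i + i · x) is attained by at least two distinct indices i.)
Roots: {0, 6}

Each tropical root is a break point of the lower envelope of the lines y = a_i + i · x (there are 3 lines, with slopes 0, 1, ..., 2). Only the lines that attain the minimum somewhere contribute to roots; other lines are dominated. Here the surviving (envelope) indices are i = 2, i = 1, i = 0.
Intersections between consecutive envelope lines give the roots: for adjacent envelope indices i < j the intersection is x = (a_i − a_j) / (j − i). Reading off the sorted break points: {0, 6}.
Verification: at each break x_0, at least two indices attain the minimum of min_i(a_i + i · x_0).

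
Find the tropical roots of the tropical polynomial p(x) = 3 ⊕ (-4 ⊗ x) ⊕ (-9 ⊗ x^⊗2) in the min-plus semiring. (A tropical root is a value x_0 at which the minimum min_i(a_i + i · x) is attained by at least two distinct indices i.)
Roots: {5, 7}

Each tropical root is a break point of the lower envelope of the lines y = a_i + i · x (there are 3 lines, with slopes 0, 1, ..., 2). Only the lines that attain the minimum somewhere contribute to roots; other lines are dominated. Here the surviving (envelope) indices are i = 2, i = 1, i = 0.
Intersections between consecutive envelope lines give the roots: for adjacent envelope indices i < j the intersection is x = (a_i − a_j) / (j − i). Reading off the sorted break points: {5, 7}.
Verification: at each break x_0, at least two indices attain the minimum of min_i(a_i + i · x_0).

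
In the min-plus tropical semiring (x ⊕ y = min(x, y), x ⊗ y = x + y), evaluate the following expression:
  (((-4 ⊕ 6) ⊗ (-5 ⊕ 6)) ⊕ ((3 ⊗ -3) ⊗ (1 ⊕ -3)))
(((-4 ⊕ 6) ⊗ (-5 ⊕ 6)) ⊕ ((3 ⊗ -3) ⊗ (1 ⊕ -3))) = -9

Expand innermost to outermost. Recall ⊕ takes the minimum of its arguments and ⊗ takes their sum. Working out the expression (((-4 ⊕ 6) ⊗ (-5 ⊕ 6)) ⊕ ((3 ⊗ -3) ⊗ (1 ⊕ -3))) gives -9.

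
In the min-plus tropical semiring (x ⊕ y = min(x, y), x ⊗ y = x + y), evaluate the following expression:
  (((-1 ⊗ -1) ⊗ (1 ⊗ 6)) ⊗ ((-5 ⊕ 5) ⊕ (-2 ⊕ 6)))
(((-1 ⊗ -1) ⊗ (1 ⊗ 6)) ⊗ ((-5 ⊕ 5) ⊕ (-2 ⊕ 6))) = 0

Expand innermost to outermost. Recall ⊕ takes the minimum of its arguments and ⊗ takes their sum. Working out the expression (((-1 ⊗ -1) ⊗ (1 ⊗ 6)) ⊗ ((-5 ⊕ 5) ⊕ (-2 ⊕ 6))) gives 0.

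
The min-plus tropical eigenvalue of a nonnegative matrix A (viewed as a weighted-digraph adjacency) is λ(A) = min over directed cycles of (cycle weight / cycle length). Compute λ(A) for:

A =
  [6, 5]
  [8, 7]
λ(A) = 6

Enumerate directed cycles and compute their means (weight / length). Sample:
  cycle 0 → 0: weight = 6, length = 1, mean = 6/1 ≈ 6.000
  cycle 1 → 1: weight = 7, length = 1, mean = 7/1 ≈ 7.000
  cycle 0 → 1 → 0: weight = 13, length = 2, mean = 13/2 ≈ 6.500
  cycle 1 → 0 → 1: weight = 13, length = 2, mean = 13/2 ≈ 6.500
Minimum mean = 6.000, attained e.g. along the cycle 0 → 0 with weight 6 and length 1. So λ(A) = 6/1 = 6.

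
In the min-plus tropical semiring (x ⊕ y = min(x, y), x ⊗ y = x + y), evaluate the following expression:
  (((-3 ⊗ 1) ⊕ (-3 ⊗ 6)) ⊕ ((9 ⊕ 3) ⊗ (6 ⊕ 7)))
(((-3 ⊗ 1) ⊕ (-3 ⊗ 6)) ⊕ ((9 ⊕ 3) ⊗ (6 ⊕ 7))) = -2

Expand innermost to outermost. Recall ⊕ takes the minimum of its arguments and ⊗ takes their sum. Working out the expression (((-3 ⊗ 1) ⊕ (-3 ⊗ 6)) ⊕ ((9 ⊕ 3) ⊗ (6 ⊕ 7))) gives -2.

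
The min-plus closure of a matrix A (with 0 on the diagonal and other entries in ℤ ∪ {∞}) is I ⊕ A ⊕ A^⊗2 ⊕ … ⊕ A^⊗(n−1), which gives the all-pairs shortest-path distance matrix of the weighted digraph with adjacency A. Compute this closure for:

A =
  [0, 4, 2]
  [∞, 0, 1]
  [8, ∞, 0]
Closure =
  [0, 4, 2]
  [9, 0, 1]
  [8, 12, 0]

This is the Floyd-Warshall all-pairs shortest-path computation. For each intermediate vertex k = 0, 1, …, 2, update dist[i][j] ← min(dist[i][j], dist[i][k] + dist[k][j]). The final matrix gives, for each (i, j), the minimum total weight of any directed path from i to j (possibly empty when i = j).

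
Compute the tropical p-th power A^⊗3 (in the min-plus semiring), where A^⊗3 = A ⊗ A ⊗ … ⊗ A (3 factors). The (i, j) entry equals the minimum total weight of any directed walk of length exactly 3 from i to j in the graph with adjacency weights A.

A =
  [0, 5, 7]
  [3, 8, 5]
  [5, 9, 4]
A^⊗3 =
  [0, 5, 7]
  [3, 8, 10]
  [5, 10, 12]

Each entry (A^⊗3)_ij equals the minimum over all length-3 walks i = v_0 → v_1 → … → v_3 = j of Σ_t A[v_t][v_{t+1}]. For example, for (i, j) = (0, 2) we minimise over 9 possible intermediate vertex sequences; the minimum is 7, attained along the walk 0 → 0 → 0 → 2.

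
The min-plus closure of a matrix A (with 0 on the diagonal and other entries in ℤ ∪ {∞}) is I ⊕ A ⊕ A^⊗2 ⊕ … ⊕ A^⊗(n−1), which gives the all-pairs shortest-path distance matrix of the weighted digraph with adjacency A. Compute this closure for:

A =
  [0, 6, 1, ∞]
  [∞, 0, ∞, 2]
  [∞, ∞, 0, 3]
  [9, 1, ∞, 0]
Closure =
  [0, 5, 1, 4]
  [11, 0, 12, 2]
  [12, 4, 0, 3]
  [9, 1, 10, 0]

This is the Floyd-Warshall all-pairs shortest-path computation. For each intermediate vertex k = 0, 1, …, 3, update dist[i][j] ← min(dist[i][j], dist[i][k] + dist[k][j]). The final matrix gives, for each (i, j), the minimum total weight of any directed path from i to j (possibly empty when i = j).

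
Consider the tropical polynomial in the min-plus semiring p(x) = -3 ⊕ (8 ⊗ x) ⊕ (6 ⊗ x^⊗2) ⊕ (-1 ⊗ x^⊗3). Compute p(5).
p(5) = -3

A tropical monomial a ⊗ x^⊗i evaluates to a + i · x. Evaluating each term at x = 5:
  Term 0 contributes -3 + 0 · 5 = -3
  Term 1 contributes 8 + 1 · 5 = 13
  Term 2 contributes 6 + 2 · 5 = 16
  Term 3 contributes -1 + 3 · 5 = 14
p(5) = ⊕ of these = min[-3, 13, 16, 14] = -3.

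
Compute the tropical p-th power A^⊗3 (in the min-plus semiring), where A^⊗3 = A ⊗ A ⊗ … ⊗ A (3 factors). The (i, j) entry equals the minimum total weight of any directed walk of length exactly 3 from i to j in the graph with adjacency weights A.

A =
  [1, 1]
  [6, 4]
A^⊗3 =
  [3, 3]
  [8, 8]

Each entry (A^⊗3)_ij equals the minimum over all length-3 walks i = v_0 → v_1 → … → v_3 = j of Σ_t A[v_t][v_{t+1}]. For example, for (i, j) = (0, 1) we minimise over 4 possible intermediate vertex sequences; the minimum is 3, attained along the walk 0 → 0 → 0 → 1.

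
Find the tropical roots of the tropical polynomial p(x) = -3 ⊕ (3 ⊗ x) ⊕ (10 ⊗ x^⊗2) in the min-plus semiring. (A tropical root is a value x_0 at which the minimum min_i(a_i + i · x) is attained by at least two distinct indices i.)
Roots: {-7, -6}

Each tropical root is a break point of the lower envelope of the lines y = a_i + i · x (there are 3 lines, with slopes 0, 1, ..., 2). Only the lines that attain the minimum somewhere contribute to roots; other lines are dominated. Here the surviving (envelope) indices are i = 2, i = 1, i = 0.
Intersections between consecutive envelope lines give the roots: for adjacent envelope indices i < j the intersection is x = (a_i − a_j) / (j − i). Reading off the sorted break points: {-7, -6}.
Verification: at each break x_0, at least two indices attain the minimum of min_i(a_i + i · x_0).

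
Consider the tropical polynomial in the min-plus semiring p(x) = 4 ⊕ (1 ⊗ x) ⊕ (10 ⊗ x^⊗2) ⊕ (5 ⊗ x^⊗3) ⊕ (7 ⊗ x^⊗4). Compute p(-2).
p(-2) = -1

A tropical monomial a ⊗ x^⊗i evaluates to a + i · x. Evaluating each term at x = -2:
  Term 0 contributes 4 + 0 · -2 = 4
  Term 1 contributes 1 + 1 · -2 = -1
  Term 2 contributes 10 + 2 · -2 = 6
  Term 3 contributes 5 + 3 · -2 = -1
  Term 4 contributes 7 + 4 · -2 = -1
p(-2) = ⊕ of these = min[4, -1, 6, -1, -1] = -1.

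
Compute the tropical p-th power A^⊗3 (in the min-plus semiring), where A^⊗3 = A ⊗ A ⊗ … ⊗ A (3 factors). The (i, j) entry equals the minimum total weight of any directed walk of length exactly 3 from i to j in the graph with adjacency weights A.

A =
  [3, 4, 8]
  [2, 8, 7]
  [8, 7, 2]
A^⊗3 =
  [9, 10, 12]
  [8, 9, 11]
  [11, 11, 6]

Each entry (A^⊗3)_ij equals the minimum over all length-3 walks i = v_0 → v_1 → … → v_3 = j of Σ_t A[v_t][v_{t+1}]. For example, for (i, j) = (0, 2) we minimise over 9 possible intermediate vertex sequences; the minimum is 12, attained along the walk 0 → 2 → 2 → 2.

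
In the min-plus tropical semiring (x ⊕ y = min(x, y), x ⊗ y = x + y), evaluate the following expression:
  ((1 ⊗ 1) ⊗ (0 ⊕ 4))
((1 ⊗ 1) ⊗ (0 ⊕ 4)) = 2

Expand innermost to outermost. Recall ⊕ takes the minimum of its arguments and ⊗ takes their sum. Working out the expression ((1 ⊗ 1) ⊗ (0 ⊕ 4)) gives 2.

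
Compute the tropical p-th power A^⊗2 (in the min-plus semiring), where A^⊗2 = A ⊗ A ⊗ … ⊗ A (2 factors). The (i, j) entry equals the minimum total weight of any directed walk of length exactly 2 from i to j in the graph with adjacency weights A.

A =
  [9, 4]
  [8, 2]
A^⊗2 =
  [12, 6]
  [10, 4]

Each entry (A^⊗2)_ij equals the minimum over all length-2 walks i = v_0 → v_1 → … → v_2 = j of Σ_t A[v_t][v_{t+1}]. For example, for (i, j) = (0, 1) we minimise over 2 possible intermediate vertex sequences; the minimum is 6, attained along the walk 0 → 1 → 1.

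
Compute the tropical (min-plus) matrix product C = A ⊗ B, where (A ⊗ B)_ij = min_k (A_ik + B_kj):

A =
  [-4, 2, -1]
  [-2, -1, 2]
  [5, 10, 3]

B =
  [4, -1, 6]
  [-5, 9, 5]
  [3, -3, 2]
A ⊗ B =
  [-3, -5, 1]
  [-6, -3, 4]
  [5, 0, 5]

Apply the min-plus product entry-by-entry:
  C[0][0] = min over k of (A[0][0] + B[0][0] = -4 + 4 = 0, A[0][1] + B[1][0] = 2 + -5 = -3, A[0][2] + B[2][0] = -1 + 3 = 2) = -3 (attained at k = 1)
  C[0][1] = min over k of (A[0][0] + B[0][1] = -4 + -1 = -5, A[0][1] + B[1][1] = 2 + 9 = 11, A[0][2] + B[2][1] = -1 + -3 = -4) = -5 (attained at k = 0)
  C[0][2] = min over k of (A[0][0] + B[0][2] = -4 + 6 = 2, A[0][1] + B[1][2] = 2 + 5 = 7, A[0][2] + B[2][2] = -1 + 2 = 1) = 1 (attained at k = 2)
  C[1][0] = min over k of (A[1][0] + B[0][0] = -2 + 4 = 2, A[1][1] + B[1][0] = -1 + -5 = -6, A[1][2] + B[2][0] = 2 + 3 = 5) = -6 (attained at k = 1)
  C[1][1] = min over k of (A[1][0] + B[0][1] = -2 + -1 = -3, A[1][1] + B[1][1] = -1 + 9 = 8, A[1][2] + B[2][1] = 2 + -3 = -1) = -3 (attained at k = 0)
  C[1][2] = min over k of (A[1][0] + B[0][2] = -2 + 6 = 4, A[1][1] + B[1][2] = -1 + 5 = 4, A[1][2] + B[2][2] = 2 + 2 = 4) = 4 (attained at k = 0)
  C[2][0] = min over k of (A[2][0] + B[0][0] = 5 + 4 = 9, A[2][1] + B[1][0] = 10 + -5 = 5, A[2][2] + B[2][0] = 3 + 3 = 6) = 5 (attained at k = 1)
  C[2][1] = min over k of (A[2][0] + B[0][1] = 5 + -1 = 4, A[2][1] + B[1][1] = 10 + 9 = 19, A[2][2] + B[2][1] = 3 + -3 = 0) = 0 (attained at k = 2)
  C[2][2] = min over k of (A[2][0] + B[0][2] = 5 + 6 = 11, A[2][1] + B[1][2] = 10 + 5 = 15, A[2][2] + B[2][2] = 3 + 2 = 5) = 5 (attained at k = 2)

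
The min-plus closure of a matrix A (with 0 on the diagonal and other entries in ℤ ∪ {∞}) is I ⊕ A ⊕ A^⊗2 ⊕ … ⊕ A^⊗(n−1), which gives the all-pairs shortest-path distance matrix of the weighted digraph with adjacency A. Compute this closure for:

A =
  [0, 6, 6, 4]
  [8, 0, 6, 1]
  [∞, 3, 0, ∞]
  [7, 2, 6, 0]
Closure =
  [0, 6, 6, 4]
  [8, 0, 6, 1]
  [11, 3, 0, 4]
  [7, 2, 6, 0]

This is the Floyd-Warshall all-pairs shortest-path computation. For each intermediate vertex k = 0, 1, …, 3, update dist[i][j] ← min(dist[i][j], dist[i][k] + dist[k][j]). The final matrix gives, for each (i, j), the minimum total weight of any directed path from i to j (possibly empty when i = j).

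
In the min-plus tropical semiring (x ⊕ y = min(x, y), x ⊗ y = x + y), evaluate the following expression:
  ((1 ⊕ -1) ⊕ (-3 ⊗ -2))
((1 ⊕ -1) ⊕ (-3 ⊗ -2)) = -5

Expand innermost to outermost. Recall ⊕ takes the minimum of its arguments and ⊗ takes their sum. Working out the expression ((1 ⊕ -1) ⊕ (-3 ⊗ -2)) gives -5.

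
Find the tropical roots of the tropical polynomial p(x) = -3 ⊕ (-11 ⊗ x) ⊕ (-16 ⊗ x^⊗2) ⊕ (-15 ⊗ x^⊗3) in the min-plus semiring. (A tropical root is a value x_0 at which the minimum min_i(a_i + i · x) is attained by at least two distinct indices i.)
Roots: {-1, 5, 8}

Each tropical root is a break point of the lower envelope of the lines y = a_i + i · x (there are 4 lines, with slopes 0, 1, ..., 3). Only the lines that attain the minimum somewhere contribute to roots; other lines are dominated. Here the surviving (envelope) indices are i = 3, i = 2, i = 1, i = 0.
Intersections between consecutive envelope lines give the roots: for adjacent envelope indices i < j the intersection is x = (a_i − a_j) / (j − i). Reading off the sorted break points: {-1, 5, 8}.
Verification: at each break x_0, at least two indices attain the minimum of min_i(a_i + i · x_0).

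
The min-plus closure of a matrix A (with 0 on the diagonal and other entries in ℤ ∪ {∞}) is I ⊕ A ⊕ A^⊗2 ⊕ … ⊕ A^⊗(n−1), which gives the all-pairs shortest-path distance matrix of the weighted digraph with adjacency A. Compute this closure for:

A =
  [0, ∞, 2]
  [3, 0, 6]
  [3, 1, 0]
Closure =
  [0, 3, 2]
  [3, 0, 5]
  [3, 1, 0]

This is the Floyd-Warshall all-pairs shortest-path computation. For each intermediate vertex k = 0, 1, …, 2, update dist[i][j] ← min(dist[i][j], dist[i][k] + dist[k][j]). The final matrix gives, for each (i, j), the minimum total weight of any directed path from i to j (possibly empty when i = j).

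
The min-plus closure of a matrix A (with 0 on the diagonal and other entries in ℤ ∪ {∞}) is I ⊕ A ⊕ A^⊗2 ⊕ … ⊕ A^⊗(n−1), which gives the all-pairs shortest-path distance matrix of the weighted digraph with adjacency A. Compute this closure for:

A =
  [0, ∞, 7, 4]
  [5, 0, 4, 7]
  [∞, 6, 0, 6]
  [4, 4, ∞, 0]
Closure =
  [0, 8, 7, 4]
  [5, 0, 4, 7]
  [10, 6, 0, 6]
  [4, 4, 8, 0]

This is the Floyd-Warshall all-pairs shortest-path computation. For each intermediate vertex k = 0, 1, …, 3, update dist[i][j] ← min(dist[i][j], dist[i][k] + dist[k][j]). The final matrix gives, for each (i, j), the minimum total weight of any directed path from i to j (possibly empty when i = j).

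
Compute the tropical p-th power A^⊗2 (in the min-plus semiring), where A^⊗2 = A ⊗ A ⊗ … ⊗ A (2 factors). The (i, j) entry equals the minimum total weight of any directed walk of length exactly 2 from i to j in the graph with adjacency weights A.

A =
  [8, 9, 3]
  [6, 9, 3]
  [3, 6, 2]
A^⊗2 =
  [6, 9, 5]
  [6, 9, 5]
  [5, 8, 4]

Each entry (A^⊗2)_ij equals the minimum over all length-2 walks i = v_0 → v_1 → … → v_2 = j of Σ_t A[v_t][v_{t+1}]. For example, for (i, j) = (0, 2) we minimise over 3 possible intermediate vertex sequences; the minimum is 5, attained along the walk 0 → 2 → 2.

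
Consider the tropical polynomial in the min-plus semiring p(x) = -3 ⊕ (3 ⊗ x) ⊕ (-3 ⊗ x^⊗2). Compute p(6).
p(6) = -3

A tropical monomial a ⊗ x^⊗i evaluates to a + i · x. Evaluating each term at x = 6:
  Term 0 contributes -3 + 0 · 6 = -3
  Term 1 contributes 3 + 1 · 6 = 9
  Term 2 contributes -3 + 2 · 6 = 9
p(6) = ⊕ of these = min[-3, 9, 9] = -3.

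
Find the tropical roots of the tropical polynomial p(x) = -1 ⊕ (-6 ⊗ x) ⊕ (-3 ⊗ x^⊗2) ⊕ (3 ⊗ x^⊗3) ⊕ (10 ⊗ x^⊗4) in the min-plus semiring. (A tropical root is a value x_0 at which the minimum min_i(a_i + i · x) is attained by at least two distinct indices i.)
Roots: {-7, -6, -3, 5}

Each tropical root is a break point of the lower envelope of the lines y = a_i + i · x (there are 5 lines, with slopes 0, 1, ..., 4). Only the lines that attain the minimum somewhere contribute to roots; other lines are dominated. Here the surviving (envelope) indices are i = 4, i = 3, i = 2, i = 1, i = 0.
Intersections between consecutive envelope lines give the roots: for adjacent envelope indices i < j the intersection is x = (a_i − a_j) / (j − i). Reading off the sorted break points: {-7, -6, -3, 5}.
Verification: at each break x_0, at least two indices attain the minimum of min_i(a_i + i · x_0).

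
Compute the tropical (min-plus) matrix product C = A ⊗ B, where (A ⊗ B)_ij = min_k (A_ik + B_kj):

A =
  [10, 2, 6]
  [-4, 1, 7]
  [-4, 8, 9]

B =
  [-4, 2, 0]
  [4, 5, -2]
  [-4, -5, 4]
A ⊗ B =
  [2, 1, 0]
  [-8, -2, -4]
  [-8, -2, -4]

Apply the min-plus product entry-by-entry:
  C[0][0] = min over k of (A[0][0] + B[0][0] = 10 + -4 = 6, A[0][1] + B[1][0] = 2 + 4 = 6, A[0][2] + B[2][0] = 6 + -4 = 2) = 2 (attained at k = 2)
  C[0][1] = min over k of (A[0][0] + B[0][1] = 10 + 2 = 12, A[0][1] + B[1][1] = 2 + 5 = 7, A[0][2] + B[2][1] = 6 + -5 = 1) = 1 (attained at k = 2)
  C[0][2] = min over k of (A[0][0] + B[0][2] = 10 + 0 = 10, A[0][1] + B[1][2] = 2 + -2 = 0, A[0][2] + B[2][2] = 6 + 4 = 10) = 0 (attained at k = 1)
  C[1][0] = min over k of (A[1][0] + B[0][0] = -4 + -4 = -8, A[1][1] + B[1][0] = 1 + 4 = 5, A[1][2] + B[2][0] = 7 + -4 = 3) = -8 (attained at k = 0)
  C[1][1] = min over k of (A[1][0] + B[0][1] = -4 + 2 = -2, A[1][1] + B[1][1] = 1 + 5 = 6, A[1][2] + B[2][1] = 7 + -5 = 2) = -2 (attained at k = 0)
  C[1][2] = min over k of (A[1][0] + B[0][2] = -4 + 0 = -4, A[1][1] + B[1][2] = 1 + -2 = -1, A[1][2] + B[2][2] = 7 + 4 = 11) = -4 (attained at k = 0)
  C[2][0] = min over k of (A[2][0] + B[0][0] = -4 + -4 = -8, A[2][1] + B[1][0] = 8 + 4 = 12, A[2][2] + B[2][0] = 9 + -4 = 5) = -8 (attained at k = 0)
  C[2][1] = min over k of (A[2][0] + B[0][1] = -4 + 2 = -2, A[2][1] + B[1][1] = 8 + 5 = 13, A[2][2] + B[2][1] = 9 + -5 = 4) = -2 (attained at k = 0)
  C[2][2] = min over k of (A[2][0] + B[0][2] = -4 + 0 = -4, A[2][1] + B[1][2] = 8 + -2 = 6, A[2][2] + B[2][2] = 9 + 4 = 13) = -4 (attained at k = 0)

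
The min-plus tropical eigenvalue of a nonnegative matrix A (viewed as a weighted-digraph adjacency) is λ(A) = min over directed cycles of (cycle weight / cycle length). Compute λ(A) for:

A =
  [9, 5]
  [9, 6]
λ(A) = 6

Enumerate directed cycles and compute their means (weight / length). Sample:
  cycle 0 → 0: weight = 9, length = 1, mean = 9/1 ≈ 9.000
  cycle 1 → 1: weight = 6, length = 1, mean = 6/1 ≈ 6.000
  cycle 0 → 1 → 0: weight = 14, length = 2, mean = 14/2 ≈ 7.000
  cycle 1 → 0 → 1: weight = 14, length = 2, mean = 14/2 ≈ 7.000
Minimum mean = 6.000, attained e.g. along the cycle 1 → 1 with weight 6 and length 1. So λ(A) = 6/1 = 6.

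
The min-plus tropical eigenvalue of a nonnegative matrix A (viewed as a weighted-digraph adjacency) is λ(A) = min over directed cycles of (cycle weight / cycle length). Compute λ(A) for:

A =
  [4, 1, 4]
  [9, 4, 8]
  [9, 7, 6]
λ(A) = 4

Enumerate directed cycles and compute their means (weight / length). Sample:
  cycle 0 → 0: weight = 4, length = 1, mean = 4/1 ≈ 4.000
  cycle 1 → 1: weight = 4, length = 1, mean = 4/1 ≈ 4.000
  cycle 2 → 2: weight = 6, length = 1, mean = 6/1 ≈ 6.000
  cycle 0 → 1 → 0: weight = 10, length = 2, mean = 10/2 ≈ 5.000
  cycle 0 → 2 → 0: weight = 13, length = 2, mean = 13/2 ≈ 6.500
  cycle 1 → 0 → 1: weight = 10, length = 2, mean = 10/2 ≈ 5.000
Minimum mean = 4.000, attained e.g. along the cycle 0 → 0 with weight 4 and length 1. So λ(A) = 4/1 = 4.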